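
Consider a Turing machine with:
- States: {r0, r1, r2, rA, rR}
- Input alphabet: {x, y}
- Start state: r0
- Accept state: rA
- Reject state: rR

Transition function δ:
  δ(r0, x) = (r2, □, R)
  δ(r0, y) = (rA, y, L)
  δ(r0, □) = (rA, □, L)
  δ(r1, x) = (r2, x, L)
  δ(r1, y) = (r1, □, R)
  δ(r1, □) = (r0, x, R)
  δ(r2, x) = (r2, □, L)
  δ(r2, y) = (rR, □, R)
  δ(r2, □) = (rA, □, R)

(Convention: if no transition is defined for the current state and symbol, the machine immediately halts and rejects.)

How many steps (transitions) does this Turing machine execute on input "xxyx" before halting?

Execution trace:
Initial: [r0]xxyx
Step 1: δ(r0, x) = (r2, □, R) → □[r2]xyx
Step 2: δ(r2, x) = (r2, □, L) → [r2]□□yx
Step 3: δ(r2, □) = (rA, □, R) → □[rA]□yx

The machine reaches the accept state rA and halts.

The machine executed 3 steps before halting.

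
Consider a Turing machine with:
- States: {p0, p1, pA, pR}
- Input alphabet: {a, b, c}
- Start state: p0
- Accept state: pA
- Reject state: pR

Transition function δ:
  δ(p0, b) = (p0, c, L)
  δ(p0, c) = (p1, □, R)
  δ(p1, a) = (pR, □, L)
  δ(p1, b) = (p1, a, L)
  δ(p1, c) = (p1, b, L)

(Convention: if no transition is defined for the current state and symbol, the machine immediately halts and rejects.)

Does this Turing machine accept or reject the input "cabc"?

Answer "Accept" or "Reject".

Execution trace:
Initial: [p0]cabc
Step 1: δ(p0, c) = (p1, □, R) → □[p1]abc
Step 2: δ(p1, a) = (pR, □, L) → [pR]□□bc

The machine reaches the reject state pR and halts.

Answer: Reject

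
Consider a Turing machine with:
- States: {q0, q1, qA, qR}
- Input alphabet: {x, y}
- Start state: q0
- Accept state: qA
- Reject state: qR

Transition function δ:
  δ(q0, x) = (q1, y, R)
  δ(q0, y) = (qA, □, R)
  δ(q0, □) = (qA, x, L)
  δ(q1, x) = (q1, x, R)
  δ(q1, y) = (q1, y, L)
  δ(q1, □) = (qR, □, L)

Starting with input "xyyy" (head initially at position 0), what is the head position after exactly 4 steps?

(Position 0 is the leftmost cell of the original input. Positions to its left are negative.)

Execution trace (head position shown):
Step 0: [q0]xyyy  (head at position 0)
Step 1: move right → y[q1]yyy  (head at position 1)
Step 2: move left → [q1]yyyy  (head at position 0)
Step 3: move left → [q1]□yyyy  (head at position -1)
Step 4: move left → [qR]□□yyyy  (head at position -2)

After 4 steps, the head is at position -2.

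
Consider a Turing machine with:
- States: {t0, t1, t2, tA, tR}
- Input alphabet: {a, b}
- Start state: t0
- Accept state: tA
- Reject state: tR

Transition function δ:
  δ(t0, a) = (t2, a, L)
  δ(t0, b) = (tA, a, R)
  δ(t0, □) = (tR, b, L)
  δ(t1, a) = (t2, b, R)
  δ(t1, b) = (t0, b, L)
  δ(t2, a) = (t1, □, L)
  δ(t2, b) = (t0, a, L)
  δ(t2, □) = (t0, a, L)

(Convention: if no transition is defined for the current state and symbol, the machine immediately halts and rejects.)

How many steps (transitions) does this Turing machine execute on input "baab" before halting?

Execution trace:
Initial: [t0]baab
Step 1: δ(t0, b) = (tA, a, R) → a[tA]aab

The machine reaches the accept state tA and halts.

The machine executed 1 step before halting.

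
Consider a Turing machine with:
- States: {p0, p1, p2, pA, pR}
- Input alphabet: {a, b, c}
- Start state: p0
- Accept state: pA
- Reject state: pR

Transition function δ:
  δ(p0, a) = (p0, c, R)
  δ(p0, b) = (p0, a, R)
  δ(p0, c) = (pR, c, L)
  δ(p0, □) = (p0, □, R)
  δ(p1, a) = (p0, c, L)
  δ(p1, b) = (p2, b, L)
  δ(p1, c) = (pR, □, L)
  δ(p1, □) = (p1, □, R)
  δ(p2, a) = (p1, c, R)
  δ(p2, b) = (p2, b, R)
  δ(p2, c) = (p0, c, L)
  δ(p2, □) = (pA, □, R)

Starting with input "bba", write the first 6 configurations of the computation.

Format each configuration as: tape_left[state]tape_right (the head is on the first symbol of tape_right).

Transitions applied:
Step 1: δ(p0, b) = (p0, a, R)
Step 2: δ(p0, b) = (p0, a, R)
Step 3: δ(p0, a) = (p0, c, R)
Step 4: δ(p0, □) = (p0, □, R)
Step 5: δ(p0, □) = (p0, □, R)

The first 6 configurations are:
[p0]bba ⊢ a[p0]ba ⊢ aa[p0]a ⊢ aac[p0]□ ⊢ aac□[p0]□ ⊢ aac□□[p0]□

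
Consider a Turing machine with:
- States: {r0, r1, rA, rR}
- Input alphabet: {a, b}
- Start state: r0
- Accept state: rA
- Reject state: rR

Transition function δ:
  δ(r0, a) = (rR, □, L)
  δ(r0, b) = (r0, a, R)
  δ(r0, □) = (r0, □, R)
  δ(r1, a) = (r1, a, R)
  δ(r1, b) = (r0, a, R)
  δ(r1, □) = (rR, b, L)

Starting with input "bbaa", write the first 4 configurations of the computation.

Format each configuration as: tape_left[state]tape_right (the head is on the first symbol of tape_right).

Transitions applied:
Step 1: δ(r0, b) = (r0, a, R)
Step 2: δ(r0, b) = (r0, a, R)
Step 3: δ(r0, a) = (rR, □, L)

The first 4 configurations are:
[r0]bbaa ⊢ a[r0]baa ⊢ aa[r0]aa ⊢ a[rR]a□a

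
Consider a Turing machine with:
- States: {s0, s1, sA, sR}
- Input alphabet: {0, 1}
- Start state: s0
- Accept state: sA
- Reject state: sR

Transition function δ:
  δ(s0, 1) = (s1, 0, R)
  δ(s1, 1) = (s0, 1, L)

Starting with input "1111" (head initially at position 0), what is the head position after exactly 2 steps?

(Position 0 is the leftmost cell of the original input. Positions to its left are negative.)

Execution trace (head position shown):
Step 0: [s0]1111  (head at position 0)
Step 1: move right → 0[s1]111  (head at position 1)
Step 2: move left → [s0]0111  (head at position 0)

After 2 steps, the head is at position 0.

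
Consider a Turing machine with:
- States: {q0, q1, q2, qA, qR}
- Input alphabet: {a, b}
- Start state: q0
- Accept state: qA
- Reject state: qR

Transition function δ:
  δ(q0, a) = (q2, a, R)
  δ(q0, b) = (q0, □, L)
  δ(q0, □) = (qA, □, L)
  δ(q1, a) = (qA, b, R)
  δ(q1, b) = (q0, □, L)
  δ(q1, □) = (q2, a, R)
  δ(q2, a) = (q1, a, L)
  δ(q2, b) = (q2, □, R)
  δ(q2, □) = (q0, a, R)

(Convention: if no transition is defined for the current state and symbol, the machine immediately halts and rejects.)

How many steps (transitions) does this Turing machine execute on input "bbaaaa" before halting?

Execution trace:
Initial: [q0]bbaaaa
Step 1: δ(q0, b) = (q0, □, L) → [q0]□□baaaa
Step 2: δ(q0, □) = (qA, □, L) → [qA]□□□baaaa

The machine reaches the accept state qA and halts.

The machine executed 2 steps before halting.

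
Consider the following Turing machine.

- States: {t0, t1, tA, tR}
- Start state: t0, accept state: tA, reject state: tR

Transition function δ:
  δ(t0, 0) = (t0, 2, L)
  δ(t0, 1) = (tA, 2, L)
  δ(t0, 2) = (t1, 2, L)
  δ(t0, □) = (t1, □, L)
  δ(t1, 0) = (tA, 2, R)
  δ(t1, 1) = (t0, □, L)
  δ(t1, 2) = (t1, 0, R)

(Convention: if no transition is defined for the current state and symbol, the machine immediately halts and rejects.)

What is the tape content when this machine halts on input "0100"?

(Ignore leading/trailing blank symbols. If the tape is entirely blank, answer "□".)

Execution trace:
Initial: [t0]0100
Step 1: δ(t0, 0) = (t0, 2, L) → [t0]□2100
Step 2: δ(t0, □) = (t1, □, L) → [t1]□□2100

No transition is defined for δ(t1, □). By convention the machine halts and rejects.

Final tape (ignoring leading/trailing blanks): 2100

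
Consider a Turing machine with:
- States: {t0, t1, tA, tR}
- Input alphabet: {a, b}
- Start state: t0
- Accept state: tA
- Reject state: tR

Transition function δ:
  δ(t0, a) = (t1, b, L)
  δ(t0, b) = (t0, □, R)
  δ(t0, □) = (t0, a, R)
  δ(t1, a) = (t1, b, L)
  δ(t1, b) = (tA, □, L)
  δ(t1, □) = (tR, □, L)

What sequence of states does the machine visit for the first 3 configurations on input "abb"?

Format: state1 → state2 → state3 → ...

Execution trace:
Initial: [t0]abb
Step 1: δ(t0, a) = (t1, b, L) → [t1]□bbb
Step 2: δ(t1, □) = (tR, □, L) → [tR]□□bbb

The machine reaches the reject state tR and halts.

State sequence: t0 → t1 → tR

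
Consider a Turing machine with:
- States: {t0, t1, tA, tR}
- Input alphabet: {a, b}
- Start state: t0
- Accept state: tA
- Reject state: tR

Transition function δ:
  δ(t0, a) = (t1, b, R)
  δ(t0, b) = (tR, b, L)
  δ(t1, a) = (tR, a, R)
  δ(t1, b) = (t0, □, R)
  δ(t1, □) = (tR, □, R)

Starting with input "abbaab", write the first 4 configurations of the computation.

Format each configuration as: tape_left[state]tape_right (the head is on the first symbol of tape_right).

Transitions applied:
Step 1: δ(t0, a) = (t1, b, R)
Step 2: δ(t1, b) = (t0, □, R)
Step 3: δ(t0, b) = (tR, b, L)

The first 4 configurations are:
[t0]abbaab ⊢ b[t1]bbaab ⊢ b□[t0]baab ⊢ b[tR]□baab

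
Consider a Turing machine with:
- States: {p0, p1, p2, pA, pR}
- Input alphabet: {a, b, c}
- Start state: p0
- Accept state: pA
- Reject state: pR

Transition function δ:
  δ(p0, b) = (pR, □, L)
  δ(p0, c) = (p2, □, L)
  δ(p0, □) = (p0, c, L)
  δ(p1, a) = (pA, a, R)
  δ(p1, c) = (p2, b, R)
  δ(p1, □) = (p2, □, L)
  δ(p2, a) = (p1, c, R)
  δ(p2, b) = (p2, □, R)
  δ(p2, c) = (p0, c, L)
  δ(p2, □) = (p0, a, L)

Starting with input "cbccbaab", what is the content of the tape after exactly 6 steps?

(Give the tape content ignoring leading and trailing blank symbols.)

Execution trace:
Initial: [p0]cbccbaab
Step 1: δ(p0, c) = (p2, □, L) → [p2]□□bccbaab
Step 2: δ(p2, □) = (p0, a, L) → [p0]□a□bccbaab
Step 3: δ(p0, □) = (p0, c, L) → [p0]□ca□bccbaab
Step 4: δ(p0, □) = (p0, c, L) → [p0]□cca□bccbaab
Step 5: δ(p0, □) = (p0, c, L) → [p0]□ccca□bccbaab
Step 6: δ(p0, □) = (p0, c, L) → [p0]□cccca□bccbaab

After 6 steps, the tape (ignoring leading/trailing blanks) is: cccca□bccbaab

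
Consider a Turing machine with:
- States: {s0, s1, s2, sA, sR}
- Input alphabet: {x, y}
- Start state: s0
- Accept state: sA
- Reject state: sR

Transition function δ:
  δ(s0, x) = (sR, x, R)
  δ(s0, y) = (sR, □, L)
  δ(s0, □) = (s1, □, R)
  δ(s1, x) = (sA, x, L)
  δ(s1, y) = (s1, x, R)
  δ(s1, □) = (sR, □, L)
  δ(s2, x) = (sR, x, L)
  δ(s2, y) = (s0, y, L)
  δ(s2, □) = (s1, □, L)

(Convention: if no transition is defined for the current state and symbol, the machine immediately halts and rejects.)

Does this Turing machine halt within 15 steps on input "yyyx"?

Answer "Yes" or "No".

Execution trace:
Initial: [s0]yyyx
Step 1: δ(s0, y) = (sR, □, L) → [sR]□□yyx

The machine reaches the reject state sR and halts.
The machine halted after 1 step (within the 15-step bound).

Answer: Yes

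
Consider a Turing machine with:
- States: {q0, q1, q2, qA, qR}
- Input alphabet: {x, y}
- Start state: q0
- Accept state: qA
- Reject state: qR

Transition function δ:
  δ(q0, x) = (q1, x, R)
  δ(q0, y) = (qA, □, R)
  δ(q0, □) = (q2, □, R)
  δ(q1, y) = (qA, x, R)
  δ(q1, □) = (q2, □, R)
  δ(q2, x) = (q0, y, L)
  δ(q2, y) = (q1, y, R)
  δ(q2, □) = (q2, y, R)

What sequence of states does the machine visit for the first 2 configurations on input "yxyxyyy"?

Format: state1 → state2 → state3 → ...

Execution trace:
Initial: [q0]yxyxyyy
Step 1: δ(q0, y) = (qA, □, R) → □[qA]xyxyyy

The machine reaches the accept state qA and halts.

State sequence: q0 → qA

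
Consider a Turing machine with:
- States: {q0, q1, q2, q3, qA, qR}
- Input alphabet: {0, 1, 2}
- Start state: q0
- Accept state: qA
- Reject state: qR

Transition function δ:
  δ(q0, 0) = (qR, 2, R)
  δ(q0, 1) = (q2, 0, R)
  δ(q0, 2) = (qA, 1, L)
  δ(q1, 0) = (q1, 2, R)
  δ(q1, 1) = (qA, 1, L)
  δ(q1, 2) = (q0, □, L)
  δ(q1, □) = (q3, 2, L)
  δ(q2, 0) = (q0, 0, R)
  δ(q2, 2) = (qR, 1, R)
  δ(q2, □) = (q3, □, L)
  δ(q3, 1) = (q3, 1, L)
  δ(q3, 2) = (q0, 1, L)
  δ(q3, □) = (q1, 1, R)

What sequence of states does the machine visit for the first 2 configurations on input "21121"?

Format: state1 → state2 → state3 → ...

Execution trace:
Initial: [q0]21121
Step 1: δ(q0, 2) = (qA, 1, L) → [qA]□11121

The machine reaches the accept state qA and halts.

State sequence: q0 → qA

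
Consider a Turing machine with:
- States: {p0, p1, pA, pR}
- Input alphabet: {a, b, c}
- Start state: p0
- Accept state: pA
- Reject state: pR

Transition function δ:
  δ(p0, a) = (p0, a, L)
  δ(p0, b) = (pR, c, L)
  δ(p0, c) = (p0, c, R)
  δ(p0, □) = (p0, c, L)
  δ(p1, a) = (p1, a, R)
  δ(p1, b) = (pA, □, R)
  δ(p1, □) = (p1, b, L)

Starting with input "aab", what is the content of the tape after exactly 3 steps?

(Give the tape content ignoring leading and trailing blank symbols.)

Execution trace:
Initial: [p0]aab
Step 1: δ(p0, a) = (p0, a, L) → [p0]□aab
Step 2: δ(p0, □) = (p0, c, L) → [p0]□caab
Step 3: δ(p0, □) = (p0, c, L) → [p0]□ccaab

After 3 steps, the tape (ignoring leading/trailing blanks) is: ccaab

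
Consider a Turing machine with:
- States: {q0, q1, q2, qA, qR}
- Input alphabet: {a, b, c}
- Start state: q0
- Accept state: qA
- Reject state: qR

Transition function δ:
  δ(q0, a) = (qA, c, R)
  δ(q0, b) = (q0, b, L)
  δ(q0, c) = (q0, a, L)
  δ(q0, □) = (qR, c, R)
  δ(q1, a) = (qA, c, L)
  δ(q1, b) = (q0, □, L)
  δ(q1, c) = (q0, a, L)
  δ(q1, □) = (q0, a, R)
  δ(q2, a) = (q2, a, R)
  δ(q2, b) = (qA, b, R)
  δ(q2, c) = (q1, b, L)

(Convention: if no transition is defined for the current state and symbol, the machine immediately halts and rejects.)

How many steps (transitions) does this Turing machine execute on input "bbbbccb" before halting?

Execution trace:
Initial: [q0]bbbbccb
Step 1: δ(q0, b) = (q0, b, L) → [q0]□bbbbccb
Step 2: δ(q0, □) = (qR, c, R) → c[qR]bbbbccb

The machine reaches the reject state qR and halts.

The machine executed 2 steps before halting.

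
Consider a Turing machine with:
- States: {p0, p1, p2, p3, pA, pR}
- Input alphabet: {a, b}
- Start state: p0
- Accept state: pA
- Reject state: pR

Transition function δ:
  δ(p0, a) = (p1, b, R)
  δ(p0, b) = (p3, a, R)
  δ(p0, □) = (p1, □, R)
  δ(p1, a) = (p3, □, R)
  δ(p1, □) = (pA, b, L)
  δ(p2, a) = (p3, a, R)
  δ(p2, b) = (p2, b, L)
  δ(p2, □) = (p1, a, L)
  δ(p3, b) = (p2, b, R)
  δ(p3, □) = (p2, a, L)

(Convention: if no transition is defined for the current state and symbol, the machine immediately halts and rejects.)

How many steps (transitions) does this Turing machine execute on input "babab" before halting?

Execution trace:
Initial: [p0]babab
Step 1: δ(p0, b) = (p3, a, R) → a[p3]abab

No transition is defined for δ(p3, a). By convention the machine halts and rejects.

The machine executed 1 step before halting.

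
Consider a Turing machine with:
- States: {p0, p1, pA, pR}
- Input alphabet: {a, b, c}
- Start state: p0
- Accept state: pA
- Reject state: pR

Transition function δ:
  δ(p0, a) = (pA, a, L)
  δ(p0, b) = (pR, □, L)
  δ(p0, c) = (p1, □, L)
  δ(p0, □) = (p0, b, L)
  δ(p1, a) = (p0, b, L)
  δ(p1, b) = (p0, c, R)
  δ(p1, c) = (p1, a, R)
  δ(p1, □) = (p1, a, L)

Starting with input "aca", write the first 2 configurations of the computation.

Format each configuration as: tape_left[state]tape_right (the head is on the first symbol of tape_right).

Transitions applied:
Step 1: δ(p0, a) = (pA, a, L)

The first 2 configurations are:
[p0]aca ⊢ [pA]□aca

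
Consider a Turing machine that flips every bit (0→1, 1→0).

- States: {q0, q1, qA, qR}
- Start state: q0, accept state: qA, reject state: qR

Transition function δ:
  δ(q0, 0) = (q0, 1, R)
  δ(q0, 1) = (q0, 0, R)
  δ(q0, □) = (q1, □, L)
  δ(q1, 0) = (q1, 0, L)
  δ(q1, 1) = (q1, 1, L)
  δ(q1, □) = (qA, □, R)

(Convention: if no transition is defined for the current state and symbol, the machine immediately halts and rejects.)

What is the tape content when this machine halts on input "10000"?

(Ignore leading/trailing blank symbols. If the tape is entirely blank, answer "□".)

Execution trace:
Initial: [q0]10000
Step 1: δ(q0, 1) = (q0, 0, R) → 0[q0]0000
Step 2: δ(q0, 0) = (q0, 1, R) → 01[q0]000
Step 3: δ(q0, 0) = (q0, 1, R) → 011[q0]00
Step 4: δ(q0, 0) = (q0, 1, R) → 0111[q0]0
Step 5: δ(q0, 0) = (q0, 1, R) → 01111[q0]□
Step 6: δ(q0, □) = (q1, □, L) → 0111[q1]1□
Step 7: δ(q1, 1) = (q1, 1, L) → 011[q1]11□
Step 8: δ(q1, 1) = (q1, 1, L) → 01[q1]111□
Step 9: δ(q1, 1) = (q1, 1, L) → 0[q1]1111□
Step 10: δ(q1, 1) = (q1, 1, L) → [q1]01111□
Step 11: δ(q1, 0) = (q1, 0, L) → [q1]□01111□
Step 12: δ(q1, □) = (qA, □, R) → □[qA]01111□

The machine reaches the accept state qA and halts.

Final tape (ignoring leading/trailing blanks): 01111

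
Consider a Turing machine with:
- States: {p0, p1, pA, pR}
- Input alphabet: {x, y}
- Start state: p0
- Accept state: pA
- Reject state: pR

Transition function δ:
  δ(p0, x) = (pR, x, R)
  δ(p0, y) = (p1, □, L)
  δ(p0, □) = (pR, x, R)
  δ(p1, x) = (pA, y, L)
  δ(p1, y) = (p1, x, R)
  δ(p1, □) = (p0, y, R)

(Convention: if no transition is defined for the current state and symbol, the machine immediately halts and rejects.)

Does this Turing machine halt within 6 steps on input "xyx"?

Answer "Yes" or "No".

Execution trace:
Initial: [p0]xyx
Step 1: δ(p0, x) = (pR, x, R) → x[pR]yx

The machine reaches the reject state pR and halts.
The machine halted after 1 step (within the 6-step bound).

Answer: Yes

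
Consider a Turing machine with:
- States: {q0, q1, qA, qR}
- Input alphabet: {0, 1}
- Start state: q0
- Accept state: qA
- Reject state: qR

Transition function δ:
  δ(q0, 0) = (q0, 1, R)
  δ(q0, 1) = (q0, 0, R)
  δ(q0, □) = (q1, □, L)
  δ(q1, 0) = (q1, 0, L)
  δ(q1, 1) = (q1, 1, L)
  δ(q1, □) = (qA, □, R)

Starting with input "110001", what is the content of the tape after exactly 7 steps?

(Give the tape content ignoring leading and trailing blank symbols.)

Execution trace:
Initial: [q0]110001
Step 1: δ(q0, 1) = (q0, 0, R) → 0[q0]10001
Step 2: δ(q0, 1) = (q0, 0, R) → 00[q0]0001
Step 3: δ(q0, 0) = (q0, 1, R) → 001[q0]001
Step 4: δ(q0, 0) = (q0, 1, R) → 0011[q0]01
Step 5: δ(q0, 0) = (q0, 1, R) → 00111[q0]1
Step 6: δ(q0, 1) = (q0, 0, R) → 001110[q0]□
Step 7: δ(q0, □) = (q1, □, L) → 00111[q1]0□

After 7 steps, the tape (ignoring leading/trailing blanks) is: 001110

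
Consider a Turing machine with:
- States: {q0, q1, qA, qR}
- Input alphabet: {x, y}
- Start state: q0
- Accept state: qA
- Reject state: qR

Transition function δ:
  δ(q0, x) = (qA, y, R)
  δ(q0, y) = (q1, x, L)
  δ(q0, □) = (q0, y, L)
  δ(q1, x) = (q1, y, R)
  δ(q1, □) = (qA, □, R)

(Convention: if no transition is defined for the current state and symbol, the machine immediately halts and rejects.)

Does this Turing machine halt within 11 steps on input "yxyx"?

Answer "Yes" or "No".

Execution trace:
Initial: [q0]yxyx
Step 1: δ(q0, y) = (q1, x, L) → [q1]□xxyx
Step 2: δ(q1, □) = (qA, □, R) → □[qA]xxyx

The machine reaches the accept state qA and halts.
The machine halted after 2 steps (within the 11-step bound).

Answer: Yes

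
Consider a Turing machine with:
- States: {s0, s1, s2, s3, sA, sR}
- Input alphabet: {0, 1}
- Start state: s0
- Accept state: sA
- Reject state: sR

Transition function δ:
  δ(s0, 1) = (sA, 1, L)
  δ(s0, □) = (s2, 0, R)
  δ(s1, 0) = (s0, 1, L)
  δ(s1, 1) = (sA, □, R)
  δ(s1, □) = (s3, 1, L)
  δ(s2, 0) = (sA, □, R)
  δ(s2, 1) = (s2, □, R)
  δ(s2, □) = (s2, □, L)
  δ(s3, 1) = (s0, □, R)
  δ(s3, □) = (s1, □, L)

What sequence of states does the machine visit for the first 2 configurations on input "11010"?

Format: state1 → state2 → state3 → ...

Execution trace:
Initial: [s0]11010
Step 1: δ(s0, 1) = (sA, 1, L) → [sA]□11010

The machine reaches the accept state sA and halts.

State sequence: s0 → sA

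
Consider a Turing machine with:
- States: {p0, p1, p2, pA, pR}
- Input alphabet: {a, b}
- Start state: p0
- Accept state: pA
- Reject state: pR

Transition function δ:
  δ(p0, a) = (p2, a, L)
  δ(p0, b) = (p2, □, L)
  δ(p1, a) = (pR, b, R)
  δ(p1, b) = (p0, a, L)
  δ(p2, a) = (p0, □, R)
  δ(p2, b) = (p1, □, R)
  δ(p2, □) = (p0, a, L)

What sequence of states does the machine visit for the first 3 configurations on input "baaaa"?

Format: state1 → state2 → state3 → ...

Execution trace:
Initial: [p0]baaaa
Step 1: δ(p0, b) = (p2, □, L) → [p2]□□aaaa
Step 2: δ(p2, □) = (p0, a, L) → [p0]□a□aaaa

No transition is defined for δ(p0, □). By convention the machine halts and rejects.

State sequence: p0 → p2 → p0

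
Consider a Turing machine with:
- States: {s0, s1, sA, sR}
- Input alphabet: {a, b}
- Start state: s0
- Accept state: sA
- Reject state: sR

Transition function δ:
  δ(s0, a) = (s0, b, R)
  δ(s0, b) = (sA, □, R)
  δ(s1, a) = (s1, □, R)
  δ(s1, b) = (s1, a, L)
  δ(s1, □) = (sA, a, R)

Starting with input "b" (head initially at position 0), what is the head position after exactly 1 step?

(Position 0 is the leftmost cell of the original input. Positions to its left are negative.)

Execution trace (head position shown):
Step 0: [s0]b  (head at position 0)
Step 1: move right → □[sA]□  (head at position 1)

After 1 step, the head is at position 1.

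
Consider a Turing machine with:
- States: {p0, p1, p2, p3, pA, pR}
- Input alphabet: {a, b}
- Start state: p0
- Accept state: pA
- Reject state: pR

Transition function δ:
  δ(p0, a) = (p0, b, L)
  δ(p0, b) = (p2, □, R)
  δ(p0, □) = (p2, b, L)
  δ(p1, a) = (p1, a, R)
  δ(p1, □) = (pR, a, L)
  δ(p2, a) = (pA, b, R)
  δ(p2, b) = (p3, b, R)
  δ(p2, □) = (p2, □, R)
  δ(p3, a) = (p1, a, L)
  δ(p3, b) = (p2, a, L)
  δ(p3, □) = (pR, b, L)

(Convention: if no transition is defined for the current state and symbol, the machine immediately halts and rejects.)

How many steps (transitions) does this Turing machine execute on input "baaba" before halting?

Execution trace:
Initial: [p0]baaba
Step 1: δ(p0, b) = (p2, □, R) → □[p2]aaba
Step 2: δ(p2, a) = (pA, b, R) → □b[pA]aba

The machine reaches the accept state pA and halts.

The machine executed 2 steps before halting.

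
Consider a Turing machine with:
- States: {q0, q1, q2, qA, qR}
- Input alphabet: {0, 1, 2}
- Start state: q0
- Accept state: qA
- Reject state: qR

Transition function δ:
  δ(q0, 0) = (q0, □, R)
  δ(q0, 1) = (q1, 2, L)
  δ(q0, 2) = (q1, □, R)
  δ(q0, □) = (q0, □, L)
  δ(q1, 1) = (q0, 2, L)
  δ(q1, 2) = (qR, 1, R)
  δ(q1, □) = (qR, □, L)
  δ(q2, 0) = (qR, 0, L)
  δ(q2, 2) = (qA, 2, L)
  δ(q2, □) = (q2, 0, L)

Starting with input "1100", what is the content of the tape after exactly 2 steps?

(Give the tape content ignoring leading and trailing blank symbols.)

Execution trace:
Initial: [q0]1100
Step 1: δ(q0, 1) = (q1, 2, L) → [q1]□2100
Step 2: δ(q1, □) = (qR, □, L) → [qR]□□2100

The machine reaches the reject state qR and halts.

After 2 steps, the tape (ignoring leading/trailing blanks) is: 2100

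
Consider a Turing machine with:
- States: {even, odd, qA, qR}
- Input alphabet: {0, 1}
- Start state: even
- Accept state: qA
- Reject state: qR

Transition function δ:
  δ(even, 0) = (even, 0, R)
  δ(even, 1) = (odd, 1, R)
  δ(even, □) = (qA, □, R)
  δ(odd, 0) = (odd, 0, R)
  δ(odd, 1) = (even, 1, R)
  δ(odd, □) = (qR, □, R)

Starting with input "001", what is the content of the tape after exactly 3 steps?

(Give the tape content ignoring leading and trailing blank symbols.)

Execution trace:
Initial: [even]001
Step 1: δ(even, 0) = (even, 0, R) → 0[even]01
Step 2: δ(even, 0) = (even, 0, R) → 00[even]1
Step 3: δ(even, 1) = (odd, 1, R) → 001[odd]□

After 3 steps, the tape (ignoring leading/trailing blanks) is: 001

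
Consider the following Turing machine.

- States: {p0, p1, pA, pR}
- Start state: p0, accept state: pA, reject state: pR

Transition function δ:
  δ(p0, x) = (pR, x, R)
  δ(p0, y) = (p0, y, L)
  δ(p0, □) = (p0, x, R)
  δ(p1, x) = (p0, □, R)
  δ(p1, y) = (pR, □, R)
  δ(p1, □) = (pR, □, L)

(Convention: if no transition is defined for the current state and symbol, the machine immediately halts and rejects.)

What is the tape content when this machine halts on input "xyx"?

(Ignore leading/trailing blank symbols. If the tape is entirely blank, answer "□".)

Execution trace:
Initial: [p0]xyx
Step 1: δ(p0, x) = (pR, x, R) → x[pR]yx

The machine reaches the reject state pR and halts.

Final tape (ignoring leading/trailing blanks): xyx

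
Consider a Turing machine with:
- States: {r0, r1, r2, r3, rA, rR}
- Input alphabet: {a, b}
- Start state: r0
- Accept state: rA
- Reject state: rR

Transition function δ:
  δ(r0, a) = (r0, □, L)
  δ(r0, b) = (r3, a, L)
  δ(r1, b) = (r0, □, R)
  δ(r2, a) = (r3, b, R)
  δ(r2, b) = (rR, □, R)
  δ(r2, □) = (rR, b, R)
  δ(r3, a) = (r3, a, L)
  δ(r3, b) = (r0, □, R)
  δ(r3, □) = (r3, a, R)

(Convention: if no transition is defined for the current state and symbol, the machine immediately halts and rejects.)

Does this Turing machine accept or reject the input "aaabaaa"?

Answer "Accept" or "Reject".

Execution trace:
Initial: [r0]aaabaaa
Step 1: δ(r0, a) = (r0, □, L) → [r0]□□aabaaa

No transition is defined for δ(r0, □). By convention the machine halts and rejects.

Answer: Reject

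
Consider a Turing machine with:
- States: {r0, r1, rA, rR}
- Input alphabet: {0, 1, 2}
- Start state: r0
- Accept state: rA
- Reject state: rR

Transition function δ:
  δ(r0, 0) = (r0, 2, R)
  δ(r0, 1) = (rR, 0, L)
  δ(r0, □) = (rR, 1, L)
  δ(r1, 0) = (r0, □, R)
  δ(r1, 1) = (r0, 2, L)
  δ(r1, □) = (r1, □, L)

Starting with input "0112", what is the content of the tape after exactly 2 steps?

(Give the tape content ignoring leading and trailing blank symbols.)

Execution trace:
Initial: [r0]0112
Step 1: δ(r0, 0) = (r0, 2, R) → 2[r0]112
Step 2: δ(r0, 1) = (rR, 0, L) → [rR]2012

The machine reaches the reject state rR and halts.

After 2 steps, the tape (ignoring leading/trailing blanks) is: 2012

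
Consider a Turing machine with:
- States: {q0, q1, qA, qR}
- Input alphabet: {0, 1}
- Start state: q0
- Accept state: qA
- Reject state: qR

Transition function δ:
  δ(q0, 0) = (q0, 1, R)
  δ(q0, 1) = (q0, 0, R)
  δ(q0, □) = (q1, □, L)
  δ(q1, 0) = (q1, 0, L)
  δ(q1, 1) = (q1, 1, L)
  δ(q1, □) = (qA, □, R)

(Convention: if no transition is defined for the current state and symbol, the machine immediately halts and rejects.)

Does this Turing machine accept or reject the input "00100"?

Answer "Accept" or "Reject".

Execution trace:
Initial: [q0]00100
Step 1: δ(q0, 0) = (q0, 1, R) → 1[q0]0100
Step 2: δ(q0, 0) = (q0, 1, R) → 11[q0]100
Step 3: δ(q0, 1) = (q0, 0, R) → 110[q0]00
Step 4: δ(q0, 0) = (q0, 1, R) → 1101[q0]0
Step 5: δ(q0, 0) = (q0, 1, R) → 11011[q0]□
Step 6: δ(q0, □) = (q1, □, L) → 1101[q1]1□
Step 7: δ(q1, 1) = (q1, 1, L) → 110[q1]11□
Step 8: δ(q1, 1) = (q1, 1, L) → 11[q1]011□
Step 9: δ(q1, 0) = (q1, 0, L) → 1[q1]1011□
Step 10: δ(q1, 1) = (q1, 1, L) → [q1]11011□
Step 11: δ(q1, 1) = (q1, 1, L) → [q1]□11011□
Step 12: δ(q1, □) = (qA, □, R) → □[qA]11011□

The machine reaches the accept state qA and halts.

Answer: Accept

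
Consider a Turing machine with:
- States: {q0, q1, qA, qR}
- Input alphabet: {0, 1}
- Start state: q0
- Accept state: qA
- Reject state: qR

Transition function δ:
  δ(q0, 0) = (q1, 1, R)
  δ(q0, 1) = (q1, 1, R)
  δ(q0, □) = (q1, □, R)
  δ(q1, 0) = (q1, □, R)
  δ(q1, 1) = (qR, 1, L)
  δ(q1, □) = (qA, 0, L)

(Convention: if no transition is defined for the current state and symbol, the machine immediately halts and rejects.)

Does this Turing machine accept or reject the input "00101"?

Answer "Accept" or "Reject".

Execution trace:
Initial: [q0]00101
Step 1: δ(q0, 0) = (q1, 1, R) → 1[q1]0101
Step 2: δ(q1, 0) = (q1, □, R) → 1□[q1]101
Step 3: δ(q1, 1) = (qR, 1, L) → 1[qR]□101

The machine reaches the reject state qR and halts.

Answer: Reject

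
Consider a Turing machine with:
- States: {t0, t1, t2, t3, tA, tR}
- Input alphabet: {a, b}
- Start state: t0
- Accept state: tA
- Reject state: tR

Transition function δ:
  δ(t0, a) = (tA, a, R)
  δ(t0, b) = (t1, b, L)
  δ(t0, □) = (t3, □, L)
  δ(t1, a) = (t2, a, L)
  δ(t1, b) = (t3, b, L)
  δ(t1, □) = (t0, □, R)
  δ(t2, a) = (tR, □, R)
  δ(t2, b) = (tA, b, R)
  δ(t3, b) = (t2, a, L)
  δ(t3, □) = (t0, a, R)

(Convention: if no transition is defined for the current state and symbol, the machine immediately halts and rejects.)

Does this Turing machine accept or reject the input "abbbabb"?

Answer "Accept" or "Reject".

Execution trace:
Initial: [t0]abbbabb
Step 1: δ(t0, a) = (tA, a, R) → a[tA]bbbabb

The machine reaches the accept state tA and halts.

Answer: Accept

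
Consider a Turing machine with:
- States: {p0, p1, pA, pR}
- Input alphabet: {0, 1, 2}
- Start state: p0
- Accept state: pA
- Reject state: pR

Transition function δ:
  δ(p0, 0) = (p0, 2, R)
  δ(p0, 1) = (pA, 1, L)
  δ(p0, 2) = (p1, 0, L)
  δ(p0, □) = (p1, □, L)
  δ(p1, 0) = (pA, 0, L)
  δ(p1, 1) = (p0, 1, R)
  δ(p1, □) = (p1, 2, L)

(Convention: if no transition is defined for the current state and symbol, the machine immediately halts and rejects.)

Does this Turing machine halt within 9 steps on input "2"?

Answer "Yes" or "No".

Execution trace:
Initial: [p0]2
Step 1: δ(p0, 2) = (p1, 0, L) → [p1]□0
Step 2: δ(p1, □) = (p1, 2, L) → [p1]□20
Step 3: δ(p1, □) = (p1, 2, L) → [p1]□220
Step 4: δ(p1, □) = (p1, 2, L) → [p1]□2220
Step 5: δ(p1, □) = (p1, 2, L) → [p1]□22220
Step 6: δ(p1, □) = (p1, 2, L) → [p1]□222220
Step 7: δ(p1, □) = (p1, 2, L) → [p1]□2222220
Step 8: δ(p1, □) = (p1, 2, L) → [p1]□22222220
Step 9: δ(p1, □) = (p1, 2, L) → [p1]□222222220

The machine has not reached a halting state after 9 steps.
The machine did not halt within the 9-step bound.

Answer: No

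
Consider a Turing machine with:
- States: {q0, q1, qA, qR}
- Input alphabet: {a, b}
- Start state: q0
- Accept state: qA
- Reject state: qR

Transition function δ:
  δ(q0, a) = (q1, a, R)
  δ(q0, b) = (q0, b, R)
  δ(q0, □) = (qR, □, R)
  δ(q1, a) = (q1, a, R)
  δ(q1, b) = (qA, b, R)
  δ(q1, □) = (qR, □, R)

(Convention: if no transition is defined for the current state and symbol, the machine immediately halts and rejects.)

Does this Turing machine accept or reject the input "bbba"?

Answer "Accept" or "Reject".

Execution trace:
Initial: [q0]bbba
Step 1: δ(q0, b) = (q0, b, R) → b[q0]bba
Step 2: δ(q0, b) = (q0, b, R) → bb[q0]ba
Step 3: δ(q0, b) = (q0, b, R) → bbb[q0]a
Step 4: δ(q0, a) = (q1, a, R) → bbba[q1]□
Step 5: δ(q1, □) = (qR, □, R) → bbba□[qR]□

The machine reaches the reject state qR and halts.

Answer: Reject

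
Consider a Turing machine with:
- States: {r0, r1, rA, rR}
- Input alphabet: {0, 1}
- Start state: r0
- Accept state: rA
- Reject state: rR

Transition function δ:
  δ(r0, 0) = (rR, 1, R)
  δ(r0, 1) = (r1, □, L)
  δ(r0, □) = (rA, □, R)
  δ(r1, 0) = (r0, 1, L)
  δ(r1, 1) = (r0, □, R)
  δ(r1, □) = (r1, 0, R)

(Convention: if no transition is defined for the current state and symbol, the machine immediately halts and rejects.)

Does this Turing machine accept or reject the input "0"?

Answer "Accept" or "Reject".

Execution trace:
Initial: [r0]0
Step 1: δ(r0, 0) = (rR, 1, R) → 1[rR]□

The machine reaches the reject state rR and halts.

Answer: Reject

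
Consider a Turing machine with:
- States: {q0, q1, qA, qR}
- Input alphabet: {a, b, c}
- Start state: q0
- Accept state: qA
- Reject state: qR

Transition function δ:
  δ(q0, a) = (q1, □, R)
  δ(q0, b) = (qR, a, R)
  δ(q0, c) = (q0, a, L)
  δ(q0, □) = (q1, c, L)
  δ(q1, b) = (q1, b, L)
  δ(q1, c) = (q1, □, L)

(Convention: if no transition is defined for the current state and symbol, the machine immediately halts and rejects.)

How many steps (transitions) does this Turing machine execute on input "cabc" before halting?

Execution trace:
Initial: [q0]cabc
Step 1: δ(q0, c) = (q0, a, L) → [q0]□aabc
Step 2: δ(q0, □) = (q1, c, L) → [q1]□caabc

No transition is defined for δ(q1, □). By convention the machine halts and rejects.

The machine executed 2 steps before halting.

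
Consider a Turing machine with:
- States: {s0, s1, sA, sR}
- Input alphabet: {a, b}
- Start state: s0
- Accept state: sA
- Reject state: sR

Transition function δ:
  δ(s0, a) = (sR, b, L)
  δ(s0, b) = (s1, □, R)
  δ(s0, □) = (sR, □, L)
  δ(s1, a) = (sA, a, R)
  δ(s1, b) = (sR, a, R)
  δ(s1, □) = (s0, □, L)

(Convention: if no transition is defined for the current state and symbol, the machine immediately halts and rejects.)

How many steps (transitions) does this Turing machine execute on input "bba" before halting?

Execution trace:
Initial: [s0]bba
Step 1: δ(s0, b) = (s1, □, R) → □[s1]ba
Step 2: δ(s1, b) = (sR, a, R) → □a[sR]a

The machine reaches the reject state sR and halts.

The machine executed 2 steps before halting.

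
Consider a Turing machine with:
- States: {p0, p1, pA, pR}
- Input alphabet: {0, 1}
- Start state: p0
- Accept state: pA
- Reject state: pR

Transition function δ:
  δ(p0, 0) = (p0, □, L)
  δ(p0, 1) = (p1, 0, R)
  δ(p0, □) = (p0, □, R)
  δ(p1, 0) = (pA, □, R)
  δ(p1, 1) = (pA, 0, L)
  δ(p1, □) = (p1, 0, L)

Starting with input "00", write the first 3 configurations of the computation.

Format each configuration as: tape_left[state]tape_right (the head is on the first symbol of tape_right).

Transitions applied:
Step 1: δ(p0, 0) = (p0, □, L)
Step 2: δ(p0, □) = (p0, □, R)

The first 3 configurations are:
[p0]00 ⊢ [p0]□□0 ⊢ □[p0]□0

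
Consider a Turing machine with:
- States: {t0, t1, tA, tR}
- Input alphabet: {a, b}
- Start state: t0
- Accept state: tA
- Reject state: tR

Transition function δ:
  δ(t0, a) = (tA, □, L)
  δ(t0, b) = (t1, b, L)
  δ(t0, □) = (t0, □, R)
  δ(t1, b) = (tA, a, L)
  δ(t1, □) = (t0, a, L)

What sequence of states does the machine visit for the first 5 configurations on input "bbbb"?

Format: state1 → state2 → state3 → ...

Execution trace:
Initial: [t0]bbbb
Step 1: δ(t0, b) = (t1, b, L) → [t1]□bbbb
Step 2: δ(t1, □) = (t0, a, L) → [t0]□abbbb
Step 3: δ(t0, □) = (t0, □, R) → □[t0]abbbb
Step 4: δ(t0, a) = (tA, □, L) → [tA]□□bbbb

The machine reaches the accept state tA and halts.

State sequence: t0 → t1 → t0 → t0 → tA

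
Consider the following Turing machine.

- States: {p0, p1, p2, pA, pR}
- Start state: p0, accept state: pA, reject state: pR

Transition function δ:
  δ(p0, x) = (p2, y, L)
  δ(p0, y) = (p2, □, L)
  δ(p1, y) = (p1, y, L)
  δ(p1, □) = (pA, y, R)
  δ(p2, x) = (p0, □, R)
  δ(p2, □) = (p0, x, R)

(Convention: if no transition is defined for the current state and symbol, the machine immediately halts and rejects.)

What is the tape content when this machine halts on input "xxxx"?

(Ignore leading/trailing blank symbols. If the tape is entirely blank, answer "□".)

Execution trace:
Initial: [p0]xxxx
Step 1: δ(p0, x) = (p2, y, L) → [p2]□yxxx
Step 2: δ(p2, □) = (p0, x, R) → x[p0]yxxx
Step 3: δ(p0, y) = (p2, □, L) → [p2]x□xxx
Step 4: δ(p2, x) = (p0, □, R) → □[p0]□xxx

No transition is defined for δ(p0, □). By convention the machine halts and rejects.

Final tape (ignoring leading/trailing blanks): xxx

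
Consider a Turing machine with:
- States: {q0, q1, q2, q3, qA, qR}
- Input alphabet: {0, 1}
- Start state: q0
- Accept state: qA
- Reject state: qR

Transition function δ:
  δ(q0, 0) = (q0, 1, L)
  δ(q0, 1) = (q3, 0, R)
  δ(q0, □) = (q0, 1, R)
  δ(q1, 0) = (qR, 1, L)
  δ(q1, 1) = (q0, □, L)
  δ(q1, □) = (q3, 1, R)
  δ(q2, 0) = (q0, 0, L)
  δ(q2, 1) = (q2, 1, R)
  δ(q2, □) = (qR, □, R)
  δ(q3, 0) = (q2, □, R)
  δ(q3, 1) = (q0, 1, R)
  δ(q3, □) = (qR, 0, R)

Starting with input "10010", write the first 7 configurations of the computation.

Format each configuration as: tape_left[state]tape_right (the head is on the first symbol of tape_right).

Transitions applied:
Step 1: δ(q0, 1) = (q3, 0, R)
Step 2: δ(q3, 0) = (q2, □, R)
Step 3: δ(q2, 0) = (q0, 0, L)
Step 4: δ(q0, □) = (q0, 1, R)
Step 5: δ(q0, 0) = (q0, 1, L)
Step 6: δ(q0, 1) = (q3, 0, R)

The first 7 configurations are:
[q0]10010 ⊢ 0[q3]0010 ⊢ 0□[q2]010 ⊢ 0[q0]□010 ⊢ 01[q0]010 ⊢ 0[q0]1110 ⊢ 00[q3]110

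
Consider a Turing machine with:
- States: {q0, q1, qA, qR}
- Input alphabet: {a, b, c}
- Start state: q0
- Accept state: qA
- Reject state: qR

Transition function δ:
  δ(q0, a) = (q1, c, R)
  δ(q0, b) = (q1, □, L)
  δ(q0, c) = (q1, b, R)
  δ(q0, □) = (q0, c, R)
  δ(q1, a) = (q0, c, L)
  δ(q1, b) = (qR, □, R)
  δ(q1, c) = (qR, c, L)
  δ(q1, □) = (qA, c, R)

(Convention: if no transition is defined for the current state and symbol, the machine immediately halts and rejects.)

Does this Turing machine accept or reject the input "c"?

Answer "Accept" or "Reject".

Execution trace:
Initial: [q0]c
Step 1: δ(q0, c) = (q1, b, R) → b[q1]□
Step 2: δ(q1, □) = (qA, c, R) → bc[qA]□

The machine reaches the accept state qA and halts.

Answer: Accept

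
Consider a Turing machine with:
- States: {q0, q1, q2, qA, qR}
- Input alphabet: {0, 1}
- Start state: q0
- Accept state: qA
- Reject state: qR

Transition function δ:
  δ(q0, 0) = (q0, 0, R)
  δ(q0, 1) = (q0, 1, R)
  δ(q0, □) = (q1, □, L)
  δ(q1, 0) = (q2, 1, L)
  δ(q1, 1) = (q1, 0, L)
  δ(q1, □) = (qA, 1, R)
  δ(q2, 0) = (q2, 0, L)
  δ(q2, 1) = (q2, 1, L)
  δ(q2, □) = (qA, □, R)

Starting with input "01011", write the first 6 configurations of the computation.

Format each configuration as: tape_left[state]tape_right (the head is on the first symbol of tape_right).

Transitions applied:
Step 1: δ(q0, 0) = (q0, 0, R)
Step 2: δ(q0, 1) = (q0, 1, R)
Step 3: δ(q0, 0) = (q0, 0, R)
Step 4: δ(q0, 1) = (q0, 1, R)
Step 5: δ(q0, 1) = (q0, 1, R)

The first 6 configurations are:
[q0]01011 ⊢ 0[q0]1011 ⊢ 01[q0]011 ⊢ 010[q0]11 ⊢ 0101[q0]1 ⊢ 01011[q0]□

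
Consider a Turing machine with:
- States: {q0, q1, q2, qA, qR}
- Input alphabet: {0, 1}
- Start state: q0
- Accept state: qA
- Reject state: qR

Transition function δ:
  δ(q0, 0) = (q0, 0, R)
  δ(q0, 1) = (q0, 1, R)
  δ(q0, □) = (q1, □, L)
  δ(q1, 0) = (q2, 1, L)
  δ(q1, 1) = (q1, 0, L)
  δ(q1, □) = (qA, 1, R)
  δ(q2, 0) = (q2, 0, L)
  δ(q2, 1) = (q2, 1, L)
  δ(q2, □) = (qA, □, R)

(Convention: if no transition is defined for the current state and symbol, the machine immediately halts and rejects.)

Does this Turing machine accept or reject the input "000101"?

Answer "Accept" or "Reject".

Execution trace:
Initial: [q0]000101
Step 1: δ(q0, 0) = (q0, 0, R) → 0[q0]00101
Step 2: δ(q0, 0) = (q0, 0, R) → 00[q0]0101
Step 3: δ(q0, 0) = (q0, 0, R) → 000[q0]101
Step 4: δ(q0, 1) = (q0, 1, R) → 0001[q0]01
Step 5: δ(q0, 0) = (q0, 0, R) → 00010[q0]1
Step 6: δ(q0, 1) = (q0, 1, R) → 000101[q0]□
Step 7: δ(q0, □) = (q1, □, L) → 00010[q1]1□
Step 8: δ(q1, 1) = (q1, 0, L) → 0001[q1]00□
Step 9: δ(q1, 0) = (q2, 1, L) → 000[q2]110□
Step 10: δ(q2, 1) = (q2, 1, L) → 00[q2]0110□
Step 11: δ(q2, 0) = (q2, 0, L) → 0[q2]00110□
Step 12: δ(q2, 0) = (q2, 0, L) → [q2]000110□
Step 13: δ(q2, 0) = (q2, 0, L) → [q2]□000110□
Step 14: δ(q2, □) = (qA, □, R) → □[qA]000110□

The machine reaches the accept state qA and halts.

Answer: Accept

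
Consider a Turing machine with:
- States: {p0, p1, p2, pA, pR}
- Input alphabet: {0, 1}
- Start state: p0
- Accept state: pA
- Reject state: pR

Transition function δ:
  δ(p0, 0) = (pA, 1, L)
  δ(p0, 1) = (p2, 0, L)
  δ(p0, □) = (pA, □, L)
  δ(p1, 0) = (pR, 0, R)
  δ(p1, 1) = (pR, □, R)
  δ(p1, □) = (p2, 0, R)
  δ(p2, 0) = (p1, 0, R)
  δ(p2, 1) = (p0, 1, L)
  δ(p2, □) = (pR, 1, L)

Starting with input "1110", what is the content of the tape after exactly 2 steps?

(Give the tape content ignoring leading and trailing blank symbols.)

Execution trace:
Initial: [p0]1110
Step 1: δ(p0, 1) = (p2, 0, L) → [p2]□0110
Step 2: δ(p2, □) = (pR, 1, L) → [pR]□10110

The machine reaches the reject state pR and halts.

After 2 steps, the tape (ignoring leading/trailing blanks) is: 10110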